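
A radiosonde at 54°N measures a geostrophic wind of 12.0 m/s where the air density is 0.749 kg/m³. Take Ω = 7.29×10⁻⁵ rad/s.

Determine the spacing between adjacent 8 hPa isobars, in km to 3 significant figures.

Coriolis parameter at 54°N:
f = 2Ω sin φ = 2 × 7.29×10⁻⁵ × sin 54° = 1.18×10⁻⁴ s⁻¹
Geostrophic balance rearranged: |∂P/∂n| = f ρ V_g
|∂P/∂n| = 1.18×10⁻⁴ × 0.749 × 12.0 = 1.06×10⁻³ Pa/m
Isobar spacing: Δn = ΔP/|∂P/∂n| = 800 Pa / 1.06×10⁻³ Pa/m = 754591 m ≈ 755 km

755 km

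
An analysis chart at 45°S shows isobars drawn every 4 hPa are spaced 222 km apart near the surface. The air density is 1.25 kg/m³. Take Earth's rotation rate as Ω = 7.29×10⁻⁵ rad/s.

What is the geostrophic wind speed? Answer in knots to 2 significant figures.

27 knots

Coriolis parameter at 45°S:
f = 2Ω sin φ = 2 × 7.29×10⁻⁵ × sin 45° = 1.03×10⁻⁴ s⁻¹
Pressure gradient: |∂P/∂n| = 400 Pa / 222000 m = 1.80×10⁻³ Pa/m
Geostrophic balance (pressure-gradient force = Coriolis force):
V_g = (1/(fρ)) |∂P/∂n| = 1.80×10⁻³ / (1.03×10⁻⁴ × 1.25) = 14.0 m/s
Converting: 14.0 m/s × 1.944 = 27 knots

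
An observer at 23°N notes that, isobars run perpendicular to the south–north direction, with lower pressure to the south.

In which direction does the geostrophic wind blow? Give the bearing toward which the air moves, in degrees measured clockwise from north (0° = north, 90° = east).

270°

The pressure-gradient force points toward the south (bearing 180°).
Geostrophic balance: in the Northern Hemisphere the Coriolis force deflects motion to the right, so the geostrophic wind blows 90° to the right of the pressure-gradient force (low pressure on the left).
Rotating 180° by 90° clockwise gives 270° — the wind blows toward the west.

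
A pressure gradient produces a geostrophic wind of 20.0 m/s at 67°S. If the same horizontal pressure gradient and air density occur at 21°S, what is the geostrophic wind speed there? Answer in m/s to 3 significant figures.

With the same pressure gradient and density, V_g ∝ 1/f ∝ 1/sin φ.
V₂ = V₁ · sin φ₁ / sin φ₂ = 20.0 × sin 67° / sin 21°
V₂ = 20.0 × 0.9205/0.3584 = 51.4 m/s

51.4 m/s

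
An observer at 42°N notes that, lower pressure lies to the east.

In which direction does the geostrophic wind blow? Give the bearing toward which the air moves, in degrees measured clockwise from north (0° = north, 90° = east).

The pressure-gradient force points toward the east (bearing 090°).
Geostrophic balance: in the Northern Hemisphere the Coriolis force deflects motion to the right, so the geostrophic wind blows 90° to the right of the pressure-gradient force (low pressure on the left).
Rotating 090° by 90° clockwise gives 180° — the wind blows toward the south.

180°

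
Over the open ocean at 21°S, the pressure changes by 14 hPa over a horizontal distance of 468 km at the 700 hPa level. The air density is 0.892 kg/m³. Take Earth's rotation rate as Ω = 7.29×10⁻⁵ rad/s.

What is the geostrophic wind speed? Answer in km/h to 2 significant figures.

230 km/h

Coriolis parameter at 21°S:
f = 2Ω sin φ = 2 × 7.29×10⁻⁵ × sin 21° = 5.23×10⁻⁵ s⁻¹
Pressure gradient: |∂P/∂n| = 1400 Pa / 468000 m = 2.99×10⁻³ Pa/m
Geostrophic balance (pressure-gradient force = Coriolis force):
V_g = (1/(fρ)) |∂P/∂n| = 2.99×10⁻³ / (5.23×10⁻⁵ × 0.892) = 64.2 m/s
Converting: 64.2 m/s × 3.6 = 230 km/h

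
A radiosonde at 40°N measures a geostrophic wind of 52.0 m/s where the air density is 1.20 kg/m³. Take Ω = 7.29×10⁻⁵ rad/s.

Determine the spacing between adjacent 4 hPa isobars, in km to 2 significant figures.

68 km

Coriolis parameter at 40°N:
f = 2Ω sin φ = 2 × 7.29×10⁻⁵ × sin 40° = 9.37×10⁻⁵ s⁻¹
Geostrophic balance rearranged: |∂P/∂n| = f ρ V_g
|∂P/∂n| = 9.37×10⁻⁵ × 1.20 × 52.0 = 5.85×10⁻³ Pa/m
Isobar spacing: Δn = ΔP/|∂P/∂n| = 400 Pa / 5.85×10⁻³ Pa/m = 68399 m ≈ 68 km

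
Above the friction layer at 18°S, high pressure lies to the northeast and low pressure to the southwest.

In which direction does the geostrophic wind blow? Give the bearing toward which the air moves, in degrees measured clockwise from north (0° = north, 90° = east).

135°

The pressure-gradient force points toward the southwest (bearing 225°).
Geostrophic balance: in the Southern Hemisphere the Coriolis force deflects motion to the left, so the geostrophic wind blows 90° to the left of the pressure-gradient force (low pressure on the right).
Rotating 225° by 90° counterclockwise gives 135° — the wind blows toward the southeast.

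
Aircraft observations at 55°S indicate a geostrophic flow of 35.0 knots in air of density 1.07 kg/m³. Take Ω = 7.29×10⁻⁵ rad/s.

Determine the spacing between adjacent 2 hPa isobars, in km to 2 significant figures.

Coriolis parameter at 55°S:
f = 2Ω sin φ = 2 × 7.29×10⁻⁵ × sin 55° = 1.19×10⁻⁴ s⁻¹
Wind speed in SI: 35.0 knots = 18.0 m/s
Geostrophic balance rearranged: |∂P/∂n| = f ρ V_g
|∂P/∂n| = 1.19×10⁻⁴ × 1.07 × 18.0 = 2.30×10⁻³ Pa/m
Isobar spacing: Δn = ΔP/|∂P/∂n| = 200 Pa / 2.30×10⁻³ Pa/m = 86920 m ≈ 87 km

87 km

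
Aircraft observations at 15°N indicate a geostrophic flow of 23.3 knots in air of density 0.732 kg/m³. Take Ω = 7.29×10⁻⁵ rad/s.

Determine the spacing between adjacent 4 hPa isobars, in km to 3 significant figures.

1210 km

Coriolis parameter at 15°N:
f = 2Ω sin φ = 2 × 7.29×10⁻⁵ × sin 15° = 3.77×10⁻⁵ s⁻¹
Wind speed in SI: 23.3 knots = 12.0 m/s
Geostrophic balance rearranged: |∂P/∂n| = f ρ V_g
|∂P/∂n| = 3.77×10⁻⁵ × 0.732 × 12.0 = 3.31×10⁻⁴ Pa/m
Isobar spacing: Δn = ΔP/|∂P/∂n| = 400 Pa / 3.31×10⁻⁴ Pa/m = 1208095 m ≈ 1210 km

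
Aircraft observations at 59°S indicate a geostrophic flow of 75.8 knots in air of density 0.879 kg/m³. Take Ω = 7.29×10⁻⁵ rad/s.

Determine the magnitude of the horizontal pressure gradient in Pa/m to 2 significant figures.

4.3×10⁻³ Pa/m

Coriolis parameter at 59°S:
f = 2Ω sin φ = 2 × 7.29×10⁻⁵ × sin 59° = 1.25×10⁻⁴ s⁻¹
Wind speed in SI: 75.8 knots = 39.0 m/s
Geostrophic balance rearranged: |∂P/∂n| = f ρ V_g
|∂P/∂n| = 1.25×10⁻⁴ × 0.879 × 39.0 = 4.28×10⁻³ Pa/m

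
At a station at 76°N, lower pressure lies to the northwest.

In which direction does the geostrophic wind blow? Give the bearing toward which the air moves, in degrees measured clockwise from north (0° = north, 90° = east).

045°

The pressure-gradient force points toward the northwest (bearing 315°).
Geostrophic balance: in the Northern Hemisphere the Coriolis force deflects motion to the right, so the geostrophic wind blows 90° to the right of the pressure-gradient force (low pressure on the left).
Rotating 315° by 90° clockwise gives 045° — the wind blows toward the northeast.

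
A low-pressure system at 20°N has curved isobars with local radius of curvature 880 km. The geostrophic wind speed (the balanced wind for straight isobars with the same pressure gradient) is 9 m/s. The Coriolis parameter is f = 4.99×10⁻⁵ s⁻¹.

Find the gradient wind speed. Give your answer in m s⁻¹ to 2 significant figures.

Around a low, centrifugal force acts outward with Coriolis, so pressure-gradient force balances both:
(1/ρ)|∂P/∂n| = fV + V²/R  →  V² + fR·V − fR·V_g = 0
With fR = 4.99×10⁻⁵ × 880×10³ m = 43.9 m/s:
V = [−fR + √((fR)² + 4 fR V_g)]/2 = [−43.9 + √(43.9² + 4×43.9×9)]/2 = 7.66 m/s
Subgeostrophic (V < V_g = 9 m/s), as expected around a low.

7.7 m s⁻¹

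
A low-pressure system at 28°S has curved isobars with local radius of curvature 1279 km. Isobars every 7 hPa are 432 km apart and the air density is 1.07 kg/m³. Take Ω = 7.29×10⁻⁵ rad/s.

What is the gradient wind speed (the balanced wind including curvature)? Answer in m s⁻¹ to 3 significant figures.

Coriolis parameter at 28°S:
f = 2Ω sin φ = 2 × 7.29×10⁻⁵ × sin 28° = 6.84×10⁻⁵ s⁻¹
Pressure gradient: |∂P/∂n| = 700 Pa / 432000 m = 1.62×10⁻³ Pa/m
Geostrophic speed: V_g = |∂P/∂n|/(fρ) = 1.62×10⁻³/(6.84×10⁻⁵ × 1.07) = 22.1 m/s
Around a low, centrifugal force acts outward with Coriolis, so pressure-gradient force balances both:
(1/ρ)|∂P/∂n| = fV + V²/R  →  V² + fR·V − fR·V_g = 0
With fR = 6.84×10⁻⁵ × 1279×10³ m = 87.5 m/s:
V = [−fR + √((fR)² + 4 fR V_g)]/2 = [−87.5 + √(87.5² + 4×87.5×22.1)]/2 = 18.3 m/s
Subgeostrophic (V < V_g = 22.1 m/s), as expected around a low.

18.3 m s⁻¹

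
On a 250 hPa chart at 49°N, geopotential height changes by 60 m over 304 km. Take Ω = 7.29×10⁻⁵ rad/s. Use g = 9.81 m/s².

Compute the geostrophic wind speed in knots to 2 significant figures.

34 knots

Coriolis parameter at 49°N:
f = 2Ω sin φ = 2 × 7.29×10⁻⁵ × sin 49° = 1.10×10⁻⁴ s⁻¹
Height gradient: |∂Z/∂n| = 60 m / 304000 m = 1.97×10⁻⁴
On a pressure surface, geostrophic balance gives V_g = (g/f)|∂Z/∂n|:
V_g = 9.81 × 1.97×10⁻⁴ / 1.10×10⁻⁴ = 17.6 m/s
Converting: 17.6 m/s × 1.944 = 34 knots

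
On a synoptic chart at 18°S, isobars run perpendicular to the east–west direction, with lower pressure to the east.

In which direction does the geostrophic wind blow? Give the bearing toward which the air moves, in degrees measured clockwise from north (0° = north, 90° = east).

The pressure-gradient force points toward the east (bearing 090°).
Geostrophic balance: in the Southern Hemisphere the Coriolis force deflects motion to the left, so the geostrophic wind blows 90° to the left of the pressure-gradient force (low pressure on the right).
Rotating 090° by 90° counterclockwise gives 000° — the wind blows toward the north.

000°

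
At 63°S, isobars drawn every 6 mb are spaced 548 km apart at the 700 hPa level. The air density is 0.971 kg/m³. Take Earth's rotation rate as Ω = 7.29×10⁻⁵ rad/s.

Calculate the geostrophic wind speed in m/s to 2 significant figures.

8.7 m/s

Coriolis parameter at 63°S:
f = 2Ω sin φ = 2 × 7.29×10⁻⁵ × sin 63° = 1.30×10⁻⁴ s⁻¹
Pressure gradient: |∂P/∂n| = 600 Pa / 548000 m = 1.09×10⁻³ Pa/m
Geostrophic balance (pressure-gradient force = Coriolis force):
V_g = (1/(fρ)) |∂P/∂n| = 1.09×10⁻³ / (1.30×10⁻⁴ × 0.971) = 8.68 m/s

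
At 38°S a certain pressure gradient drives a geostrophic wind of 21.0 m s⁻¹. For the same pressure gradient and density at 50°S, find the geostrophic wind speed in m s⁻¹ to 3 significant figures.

16.9 m s⁻¹

With the same pressure gradient and density, V_g ∝ 1/f ∝ 1/sin φ.
V₂ = V₁ · sin φ₁ / sin φ₂ = 21.0 × sin 38° / sin 50°
V₂ = 21.0 × 0.6157/0.7660 = 16.9 m s⁻¹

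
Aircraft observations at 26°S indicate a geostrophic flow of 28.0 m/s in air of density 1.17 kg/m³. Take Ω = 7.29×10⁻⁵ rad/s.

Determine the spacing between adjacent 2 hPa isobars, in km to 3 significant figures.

95.5 km

Coriolis parameter at 26°S:
f = 2Ω sin φ = 2 × 7.29×10⁻⁵ × sin 26° = 6.39×10⁻⁵ s⁻¹
Geostrophic balance rearranged: |∂P/∂n| = f ρ V_g
|∂P/∂n| = 6.39×10⁻⁵ × 1.17 × 28.0 = 2.09×10⁻³ Pa/m
Isobar spacing: Δn = ΔP/|∂P/∂n| = 200 Pa / 2.09×10⁻³ Pa/m = 95518 m ≈ 95.5 km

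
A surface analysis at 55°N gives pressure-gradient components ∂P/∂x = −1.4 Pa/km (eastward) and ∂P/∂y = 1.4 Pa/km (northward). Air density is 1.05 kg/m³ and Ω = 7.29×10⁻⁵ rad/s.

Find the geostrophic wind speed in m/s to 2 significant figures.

Coriolis parameter at 55°N:
f = 2Ω sin φ = 2 × 7.29×10⁻⁵ × sin 55° = 1.19×10⁻⁴ s⁻¹
Component geostrophic relations (x east, y north):
u_g = −(1/(fρ)) ∂P/∂y,  v_g = (1/(fρ)) ∂P/∂x
u_g = −(1.4×10⁻³)/(1.19×10⁻⁴ × 1.05) = −11.2 m/s;  v_g = (−1.4×10⁻³)/(1.19×10⁻⁴ × 1.05) = −11.2 m/s
|V_g| = √(u_g² + v_g²) = 15.8 m/s

16 m/s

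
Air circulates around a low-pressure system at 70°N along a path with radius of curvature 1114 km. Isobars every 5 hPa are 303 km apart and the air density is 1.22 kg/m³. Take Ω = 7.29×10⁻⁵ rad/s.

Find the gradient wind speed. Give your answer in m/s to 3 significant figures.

9.31 m/s

Coriolis parameter at 70°N:
f = 2Ω sin φ = 2 × 7.29×10⁻⁵ × sin 70° = 1.37×10⁻⁴ s⁻¹
Pressure gradient: |∂P/∂n| = 500 Pa / 303000 m = 1.65×10⁻³ Pa/m
Geostrophic speed: V_g = |∂P/∂n|/(fρ) = 1.65×10⁻³/(1.37×10⁻⁴ × 1.22) = 9.87 m/s
Around a low, centrifugal force acts outward with Coriolis, so pressure-gradient force balances both:
(1/ρ)|∂P/∂n| = fV + V²/R  →  V² + fR·V − fR·V_g = 0
With fR = 1.37×10⁻⁴ × 1114×10³ m = 153 m/s:
V = [−fR + √((fR)² + 4 fR V_g)]/2 = [−153 + √(153² + 4×153×9.87)]/2 = 9.31 m/s
Subgeostrophic (V < V_g = 9.87 m/s), as expected around a low.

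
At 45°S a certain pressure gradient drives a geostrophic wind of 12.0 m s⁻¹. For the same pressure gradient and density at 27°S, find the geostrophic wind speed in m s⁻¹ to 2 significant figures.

With the same pressure gradient and density, V_g ∝ 1/f ∝ 1/sin φ.
V₂ = V₁ · sin φ₁ / sin φ₂ = 12.0 × sin 45° / sin 27°
V₂ = 12.0 × 0.7071/0.4540 = 19 m s⁻¹

19 m s⁻¹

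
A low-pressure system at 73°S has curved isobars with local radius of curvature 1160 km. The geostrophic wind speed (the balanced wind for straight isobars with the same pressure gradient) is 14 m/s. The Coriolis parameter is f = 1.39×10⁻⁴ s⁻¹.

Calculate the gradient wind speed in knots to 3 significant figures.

25.2 knots

Around a low, centrifugal force acts outward with Coriolis, so pressure-gradient force balances both:
(1/ρ)|∂P/∂n| = fV + V²/R  →  V² + fR·V − fR·V_g = 0
With fR = 1.39×10⁻⁴ × 1160×10³ m = 161 m/s:
V = [−fR + √((fR)² + 4 fR V_g)]/2 = [−161 + √(161² + 4×161×14)]/2 = 13 m/s
Subgeostrophic (V < V_g = 14 m/s), as expected around a low.
Converting: 13 m/s × 1.944 = 25.2 knots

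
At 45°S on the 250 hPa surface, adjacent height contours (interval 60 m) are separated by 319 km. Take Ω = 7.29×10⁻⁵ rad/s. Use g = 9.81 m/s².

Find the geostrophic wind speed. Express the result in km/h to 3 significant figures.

Coriolis parameter at 45°S:
f = 2Ω sin φ = 2 × 7.29×10⁻⁵ × sin 45° = 1.03×10⁻⁴ s⁻¹
Height gradient: |∂Z/∂n| = 60 m / 319000 m = 1.88×10⁻⁴
On a pressure surface, geostrophic balance gives V_g = (g/f)|∂Z/∂n|:
V_g = 9.81 × 1.88×10⁻⁴ / 1.03×10⁻⁴ = 17.9 m/s
Converting: 17.9 m/s × 3.6 = 64.4 km/h

64.4 km/h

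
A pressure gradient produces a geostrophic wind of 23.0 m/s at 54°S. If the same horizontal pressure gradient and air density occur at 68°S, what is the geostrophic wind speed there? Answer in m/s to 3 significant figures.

20.1 m/s

With the same pressure gradient and density, V_g ∝ 1/f ∝ 1/sin φ.
V₂ = V₁ · sin φ₁ / sin φ₂ = 23.0 × sin 54° / sin 68°
V₂ = 23.0 × 0.8090/0.9272 = 20.1 m/s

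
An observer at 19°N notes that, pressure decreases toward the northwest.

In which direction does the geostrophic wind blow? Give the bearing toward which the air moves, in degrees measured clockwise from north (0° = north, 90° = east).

045°

The pressure-gradient force points toward the northwest (bearing 315°).
Geostrophic balance: in the Northern Hemisphere the Coriolis force deflects motion to the right, so the geostrophic wind blows 90° to the right of the pressure-gradient force (low pressure on the left).
Rotating 315° by 90° clockwise gives 045° — the wind blows toward the northeast.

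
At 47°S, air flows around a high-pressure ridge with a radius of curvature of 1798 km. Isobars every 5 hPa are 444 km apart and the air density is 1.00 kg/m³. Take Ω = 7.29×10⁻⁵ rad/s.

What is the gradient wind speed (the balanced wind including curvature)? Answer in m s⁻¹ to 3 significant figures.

Coriolis parameter at 47°S:
f = 2Ω sin φ = 2 × 7.29×10⁻⁵ × sin 47° = 1.07×10⁻⁴ s⁻¹
Pressure gradient: |∂P/∂n| = 500 Pa / 444000 m = 1.13×10⁻³ Pa/m
Geostrophic speed: V_g = |∂P/∂n|/(fρ) = 1.13×10⁻³/(1.07×10⁻⁴ × 1.00) = 10.6 m/s
Around a high, pressure-gradient force acts outward with centrifugal, so Coriolis balances both:
fV = (1/ρ)|∂P/∂n| + V²/R  →  V² − fR·V + fR·V_g = 0
With fR = 1.07×10⁻⁴ × 1798×10³ m = 192 m/s:
V = [fR − √((fR)² − 4 fR V_g)]/2 = [192 − √(192² − 4×192×10.6)]/2 = 11.2 m/s
Supergeostrophic (V > V_g = 10.6 m/s), as expected around a high.

11.2 m s⁻¹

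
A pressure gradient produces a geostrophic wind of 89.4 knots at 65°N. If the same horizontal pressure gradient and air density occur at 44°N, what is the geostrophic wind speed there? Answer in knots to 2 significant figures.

120 knots

With the same pressure gradient and density, V_g ∝ 1/f ∝ 1/sin φ.
V₂ = V₁ · sin φ₁ / sin φ₂ = 89.4 × sin 65° / sin 44°
V₂ = 89.4 × 0.9063/0.6947 = 120 knots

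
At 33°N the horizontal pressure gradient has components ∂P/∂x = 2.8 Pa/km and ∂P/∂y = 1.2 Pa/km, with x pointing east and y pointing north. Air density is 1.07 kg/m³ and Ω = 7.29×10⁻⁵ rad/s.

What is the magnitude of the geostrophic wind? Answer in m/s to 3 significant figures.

Coriolis parameter at 33°N:
f = 2Ω sin φ = 2 × 7.29×10⁻⁵ × sin 33° = 7.94×10⁻⁵ s⁻¹
Component geostrophic relations (x east, y north):
u_g = −(1/(fρ)) ∂P/∂y,  v_g = (1/(fρ)) ∂P/∂x
u_g = −(1.2×10⁻³)/(7.94×10⁻⁵ × 1.07) = −14.1 m/s;  v_g = (2.8×10⁻³)/(7.94×10⁻⁵ × 1.07) = 33.0 m/s
|V_g| = √(u_g² + v_g²) = 35.9 m/s

35.9 m/s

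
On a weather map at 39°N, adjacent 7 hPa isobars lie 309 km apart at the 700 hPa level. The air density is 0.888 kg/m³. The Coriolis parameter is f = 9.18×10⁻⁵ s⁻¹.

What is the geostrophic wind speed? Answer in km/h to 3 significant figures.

Pressure gradient: |∂P/∂n| = 700 Pa / 309000 m = 2.27×10⁻³ Pa/m
Geostrophic balance (pressure-gradient force = Coriolis force):
V_g = (1/(fρ)) |∂P/∂n| = 2.27×10⁻³ / (9.18×10⁻⁵ × 0.888) = 27.8 m/s
Converting: 27.8 m/s × 3.6 = 100 km/h

100 km/h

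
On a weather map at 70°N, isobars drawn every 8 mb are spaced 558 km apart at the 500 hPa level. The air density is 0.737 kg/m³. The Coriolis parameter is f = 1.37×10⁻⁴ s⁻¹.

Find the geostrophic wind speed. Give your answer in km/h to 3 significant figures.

51.1 km/h

Pressure gradient: |∂P/∂n| = 800 Pa / 558000 m = 1.43×10⁻³ Pa/m
Geostrophic balance (pressure-gradient force = Coriolis force):
V_g = (1/(fρ)) |∂P/∂n| = 1.43×10⁻³ / (1.37×10⁻⁴ × 0.737) = 14.2 m/s
Converting: 14.2 m/s × 3.6 = 51.1 km/h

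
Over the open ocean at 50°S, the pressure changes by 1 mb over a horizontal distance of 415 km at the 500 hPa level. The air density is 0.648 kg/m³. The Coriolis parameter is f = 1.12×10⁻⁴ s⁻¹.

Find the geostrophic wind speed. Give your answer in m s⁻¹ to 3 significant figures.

3.32 m s⁻¹

Pressure gradient: |∂P/∂n| = 100 Pa / 415000 m = 2.41×10⁻⁴ Pa/m
Geostrophic balance (pressure-gradient force = Coriolis force):
V_g = (1/(fρ)) |∂P/∂n| = 2.41×10⁻⁴ / (1.12×10⁻⁴ × 0.648) = 3.32 m/s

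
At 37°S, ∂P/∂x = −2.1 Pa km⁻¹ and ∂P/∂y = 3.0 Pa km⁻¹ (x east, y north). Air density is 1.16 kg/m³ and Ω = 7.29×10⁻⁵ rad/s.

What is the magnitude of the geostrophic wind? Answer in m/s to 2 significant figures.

Coriolis parameter at 37°S:
f = 2Ω sin φ = 2 × 7.29×10⁻⁵ × sin 37° = 8.77×10⁻⁵ s⁻¹
In the Southern Hemisphere f is negative: f = −8.77×10⁻⁵ s⁻¹.
Component geostrophic relations (x east, y north):
u_g = −(1/(fρ)) ∂P/∂y,  v_g = (1/(fρ)) ∂P/∂x
u_g = −(3.0×10⁻³)/(−8.77×10⁻⁵ × 1.16) = 29.5 m/s;  v_g = (−2.1×10⁻³)/(−8.77×10⁻⁵ × 1.16) = 20.6 m/s
|V_g| = √(u_g² + v_g²) = 36.0 m/s

36 m/s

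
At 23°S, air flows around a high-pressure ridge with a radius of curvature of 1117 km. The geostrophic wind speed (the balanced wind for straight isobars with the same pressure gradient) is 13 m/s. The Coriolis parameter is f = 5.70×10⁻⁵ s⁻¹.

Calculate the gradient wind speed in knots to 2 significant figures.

35 knots

Around a high, pressure-gradient force acts outward with centrifugal, so Coriolis balances both:
fV = (1/ρ)|∂P/∂n| + V²/R  →  V² − fR·V + fR·V_g = 0
With fR = 5.70×10⁻⁵ × 1117×10³ m = 63.7 m/s:
V = [fR − √((fR)² − 4 fR V_g)]/2 = [63.7 − √(63.7² − 4×63.7×13)]/2 = 18.2 m/s
Supergeostrophic (V > V_g = 13 m/s), as expected around a high.
Converting: 18.2 m/s × 1.944 = 35 knots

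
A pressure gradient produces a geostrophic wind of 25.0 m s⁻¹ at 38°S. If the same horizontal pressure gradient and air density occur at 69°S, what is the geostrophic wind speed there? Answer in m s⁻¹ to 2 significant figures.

With the same pressure gradient and density, V_g ∝ 1/f ∝ 1/sin φ.
V₂ = V₁ · sin φ₁ / sin φ₂ = 25.0 × sin 38° / sin 69°
V₂ = 25.0 × 0.6157/0.9336 = 16 m s⁻¹

16 m s⁻¹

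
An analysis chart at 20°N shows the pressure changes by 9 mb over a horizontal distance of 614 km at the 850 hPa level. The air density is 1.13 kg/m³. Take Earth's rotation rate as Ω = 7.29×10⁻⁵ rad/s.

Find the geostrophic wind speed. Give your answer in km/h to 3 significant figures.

Coriolis parameter at 20°N:
f = 2Ω sin φ = 2 × 7.29×10⁻⁵ × sin 20° = 4.99×10⁻⁵ s⁻¹
Pressure gradient: |∂P/∂n| = 900 Pa / 614000 m = 1.47×10⁻³ Pa/m
Geostrophic balance (pressure-gradient force = Coriolis force):
V_g = (1/(fρ)) |∂P/∂n| = 1.47×10⁻³ / (4.99×10⁻⁵ × 1.13) = 26.0 m/s
Converting: 26.0 m/s × 3.6 = 93.6 km/h

93.6 km/h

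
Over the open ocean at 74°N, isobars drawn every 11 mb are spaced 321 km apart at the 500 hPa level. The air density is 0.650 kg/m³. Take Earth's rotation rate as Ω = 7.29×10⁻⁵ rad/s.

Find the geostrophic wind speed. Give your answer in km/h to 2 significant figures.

Coriolis parameter at 74°N:
f = 2Ω sin φ = 2 × 7.29×10⁻⁵ × sin 74° = 1.40×10⁻⁴ s⁻¹
Pressure gradient: |∂P/∂n| = 1100 Pa / 321000 m = 3.43×10⁻³ Pa/m
Geostrophic balance (pressure-gradient force = Coriolis force):
V_g = (1/(fρ)) |∂P/∂n| = 3.43×10⁻³ / (1.40×10⁻⁴ × 0.650) = 37.6 m/s
Converting: 37.6 m/s × 3.6 = 140 km/h

140 km/h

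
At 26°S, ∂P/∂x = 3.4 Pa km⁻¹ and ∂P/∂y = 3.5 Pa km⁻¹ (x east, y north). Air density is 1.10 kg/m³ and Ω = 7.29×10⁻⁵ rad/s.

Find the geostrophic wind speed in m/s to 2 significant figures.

Coriolis parameter at 26°S:
f = 2Ω sin φ = 2 × 7.29×10⁻⁵ × sin 26° = 6.39×10⁻⁵ s⁻¹
In the Southern Hemisphere f is negative: f = −6.39×10⁻⁵ s⁻¹.
Component geostrophic relations (x east, y north):
u_g = −(1/(fρ)) ∂P/∂y,  v_g = (1/(fρ)) ∂P/∂x
u_g = −(3.5×10⁻³)/(−6.39×10⁻⁵ × 1.10) = 49.8 m/s;  v_g = (3.4×10⁻³)/(−6.39×10⁻⁵ × 1.10) = −48.4 m/s
|V_g| = √(u_g² + v_g²) = 69.4 m/s

69 m/s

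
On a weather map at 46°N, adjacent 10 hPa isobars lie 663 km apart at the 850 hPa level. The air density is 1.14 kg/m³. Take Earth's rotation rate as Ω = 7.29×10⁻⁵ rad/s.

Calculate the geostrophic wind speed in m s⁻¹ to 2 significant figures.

Coriolis parameter at 46°N:
f = 2Ω sin φ = 2 × 7.29×10⁻⁵ × sin 46° = 1.05×10⁻⁴ s⁻¹
Pressure gradient: |∂P/∂n| = 1000 Pa / 663000 m = 1.51×10⁻³ Pa/m
Geostrophic balance (pressure-gradient force = Coriolis force):
V_g = (1/(fρ)) |∂P/∂n| = 1.51×10⁻³ / (1.05×10⁻⁴ × 1.14) = 12.6 m/s

13 m s⁻¹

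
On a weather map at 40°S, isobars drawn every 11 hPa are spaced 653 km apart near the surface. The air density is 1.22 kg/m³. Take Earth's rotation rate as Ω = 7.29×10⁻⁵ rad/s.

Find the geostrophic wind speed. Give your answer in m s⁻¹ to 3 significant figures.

14.7 m s⁻¹

Coriolis parameter at 40°S:
f = 2Ω sin φ = 2 × 7.29×10⁻⁵ × sin 40° = 9.37×10⁻⁵ s⁻¹
Pressure gradient: |∂P/∂n| = 1100 Pa / 653000 m = 1.68×10⁻³ Pa/m
Geostrophic balance (pressure-gradient force = Coriolis force):
V_g = (1/(fρ)) |∂P/∂n| = 1.68×10⁻³ / (9.37×10⁻⁵ × 1.22) = 14.7 m/s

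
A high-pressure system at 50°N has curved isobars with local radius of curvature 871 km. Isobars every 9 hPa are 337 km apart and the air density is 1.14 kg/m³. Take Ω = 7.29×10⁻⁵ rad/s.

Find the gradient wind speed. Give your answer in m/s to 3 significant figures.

Coriolis parameter at 50°N:
f = 2Ω sin φ = 2 × 7.29×10⁻⁵ × sin 50° = 1.12×10⁻⁴ s⁻¹
Pressure gradient: |∂P/∂n| = 900 Pa / 337000 m = 2.67×10⁻³ Pa/m
Geostrophic speed: V_g = |∂P/∂n|/(fρ) = 2.67×10⁻³/(1.12×10⁻⁴ × 1.14) = 21.0 m/s
Around a high, pressure-gradient force acts outward with centrifugal, so Coriolis balances both:
fV = (1/ρ)|∂P/∂n| + V²/R  →  V² − fR·V + fR·V_g = 0
With fR = 1.12×10⁻⁴ × 871×10³ m = 97.3 m/s:
V = [fR − √((fR)² − 4 fR V_g)]/2 = [97.3 − √(97.3² − 4×97.3×21)]/2 = 30.6 m/s
Supergeostrophic (V > V_g = 21 m/s), as expected around a high.

30.6 m/s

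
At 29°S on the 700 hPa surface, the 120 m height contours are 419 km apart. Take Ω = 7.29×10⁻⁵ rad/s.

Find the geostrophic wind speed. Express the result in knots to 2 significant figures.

Coriolis parameter at 29°S:
f = 2Ω sin φ = 2 × 7.29×10⁻⁵ × sin 29° = 7.07×10⁻⁵ s⁻¹
Height gradient: |∂Z/∂n| = 120 m / 419000 m = 2.86×10⁻⁴
On a pressure surface, geostrophic balance gives V_g = (g/f)|∂Z/∂n|:
V_g = 9.81 × 2.86×10⁻⁴ / 7.07×10⁻⁵ = 39.7 m/s
Converting: 39.7 m/s × 1.944 = 77 knots

77 knots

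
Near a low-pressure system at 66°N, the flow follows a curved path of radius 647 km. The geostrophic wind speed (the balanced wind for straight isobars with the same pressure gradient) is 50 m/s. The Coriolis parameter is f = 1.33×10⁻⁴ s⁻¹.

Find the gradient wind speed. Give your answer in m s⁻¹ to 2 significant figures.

Around a low, centrifugal force acts outward with Coriolis, so pressure-gradient force balances both:
(1/ρ)|∂P/∂n| = fV + V²/R  →  V² + fR·V − fR·V_g = 0
With fR = 1.33×10⁻⁴ × 647×10³ m = 86.1 m/s:
V = [−fR + √((fR)² + 4 fR V_g)]/2 = [−86.1 + √(86.1² + 4×86.1×50)]/2 = 35.4 m/s
Subgeostrophic (V < V_g = 50 m/s), as expected around a low.

35 m s⁻¹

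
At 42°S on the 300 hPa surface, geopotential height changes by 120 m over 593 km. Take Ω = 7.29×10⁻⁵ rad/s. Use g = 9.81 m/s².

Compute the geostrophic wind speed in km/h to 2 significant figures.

Coriolis parameter at 42°S:
f = 2Ω sin φ = 2 × 7.29×10⁻⁵ × sin 42° = 9.76×10⁻⁵ s⁻¹
Height gradient: |∂Z/∂n| = 120 m / 593000 m = 2.02×10⁻⁴
On a pressure surface, geostrophic balance gives V_g = (g/f)|∂Z/∂n|:
V_g = 9.81 × 2.02×10⁻⁴ / 9.76×10⁻⁵ = 20.3 m/s
Converting: 20.3 m/s × 3.6 = 73 km/h

73 km/h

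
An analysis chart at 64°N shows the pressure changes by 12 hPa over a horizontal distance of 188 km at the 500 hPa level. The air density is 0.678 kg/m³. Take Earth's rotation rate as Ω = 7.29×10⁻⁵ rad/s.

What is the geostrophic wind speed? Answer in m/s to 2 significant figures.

72 m/s

Coriolis parameter at 64°N:
f = 2Ω sin φ = 2 × 7.29×10⁻⁵ × sin 64° = 1.31×10⁻⁴ s⁻¹
Pressure gradient: |∂P/∂n| = 1200 Pa / 188000 m = 6.38×10⁻³ Pa/m
Geostrophic balance (pressure-gradient force = Coriolis force):
V_g = (1/(fρ)) |∂P/∂n| = 6.38×10⁻³ / (1.31×10⁻⁴ × 0.678) = 71.8 m/s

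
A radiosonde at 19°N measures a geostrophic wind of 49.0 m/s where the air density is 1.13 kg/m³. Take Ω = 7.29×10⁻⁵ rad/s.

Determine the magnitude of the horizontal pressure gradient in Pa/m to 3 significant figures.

Coriolis parameter at 19°N:
f = 2Ω sin φ = 2 × 7.29×10⁻⁵ × sin 19° = 4.75×10⁻⁵ s⁻¹
Geostrophic balance rearranged: |∂P/∂n| = f ρ V_g
|∂P/∂n| = 4.75×10⁻⁵ × 1.13 × 49.0 = 2.63×10⁻³ Pa/m

2.63×10⁻³ Pa/m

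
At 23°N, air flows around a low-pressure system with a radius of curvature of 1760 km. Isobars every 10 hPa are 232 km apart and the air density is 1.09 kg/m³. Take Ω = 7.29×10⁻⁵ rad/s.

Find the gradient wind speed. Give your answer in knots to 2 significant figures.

92 knots

Coriolis parameter at 23°N:
f = 2Ω sin φ = 2 × 7.29×10⁻⁵ × sin 23° = 5.70×10⁻⁵ s⁻¹
Pressure gradient: |∂P/∂n| = 1000 Pa / 232000 m = 4.31×10⁻³ Pa/m
Geostrophic speed: V_g = |∂P/∂n|/(fρ) = 4.31×10⁻³/(5.70×10⁻⁵ × 1.09) = 69.4 m/s
Around a low, centrifugal force acts outward with Coriolis, so pressure-gradient force balances both:
(1/ρ)|∂P/∂n| = fV + V²/R  →  V² + fR·V − fR·V_g = 0
With fR = 5.70×10⁻⁵ × 1760×10³ m = 100 m/s:
V = [−fR + √((fR)² + 4 fR V_g)]/2 = [−100 + √(100² + 4×100×69.4)]/2 = 47.2 m/s
Subgeostrophic (V < V_g = 69.4 m/s), as expected around a low.
Converting: 47.2 m/s × 1.944 = 92 knots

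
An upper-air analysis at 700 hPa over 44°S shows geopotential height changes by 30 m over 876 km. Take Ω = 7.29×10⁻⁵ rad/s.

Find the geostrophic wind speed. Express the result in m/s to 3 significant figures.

Coriolis parameter at 44°S:
f = 2Ω sin φ = 2 × 7.29×10⁻⁵ × sin 44° = 1.01×10⁻⁴ s⁻¹
Height gradient: |∂Z/∂n| = 30 m / 876000 m = 3.42×10⁻⁵
On a pressure surface, geostrophic balance gives V_g = (g/f)|∂Z/∂n|:
V_g = 9.81 × 3.42×10⁻⁵ / 1.01×10⁻⁴ = 3.32 m/s

3.32 m/s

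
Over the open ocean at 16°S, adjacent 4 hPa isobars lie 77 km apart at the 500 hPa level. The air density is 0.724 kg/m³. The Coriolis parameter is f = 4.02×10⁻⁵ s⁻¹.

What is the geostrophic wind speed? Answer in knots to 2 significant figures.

350 knots

Pressure gradient: |∂P/∂n| = 400 Pa / 77000 m = 5.19×10⁻³ Pa/m
Geostrophic balance (pressure-gradient force = Coriolis force):
V_g = (1/(fρ)) |∂P/∂n| = 5.19×10⁻³ / (4.02×10⁻⁵ × 0.724) = 178 m/s
Converting: 178 m/s × 1.944 = 350 knots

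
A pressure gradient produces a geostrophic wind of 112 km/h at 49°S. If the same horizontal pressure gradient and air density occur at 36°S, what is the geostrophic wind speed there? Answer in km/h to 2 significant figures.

140 km/h

With the same pressure gradient and density, V_g ∝ 1/f ∝ 1/sin φ.
V₂ = V₁ · sin φ₁ / sin φ₂ = 112 × sin 49° / sin 36°
V₂ = 112 × 0.7547/0.5878 = 140 km/h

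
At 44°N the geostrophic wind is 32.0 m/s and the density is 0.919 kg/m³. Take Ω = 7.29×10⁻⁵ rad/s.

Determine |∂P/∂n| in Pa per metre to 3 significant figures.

Coriolis parameter at 44°N:
f = 2Ω sin φ = 2 × 7.29×10⁻⁵ × sin 44° = 1.01×10⁻⁴ s⁻¹
Geostrophic balance rearranged: |∂P/∂n| = f ρ V_g
|∂P/∂n| = 1.01×10⁻⁴ × 0.919 × 32.0 = 2.98×10⁻³ Pa/m

2.98×10⁻³ Pa/m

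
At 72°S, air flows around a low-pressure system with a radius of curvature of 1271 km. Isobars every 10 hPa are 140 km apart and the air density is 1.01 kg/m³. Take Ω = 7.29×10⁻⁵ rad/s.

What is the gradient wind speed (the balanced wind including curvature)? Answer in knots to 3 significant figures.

Coriolis parameter at 72°S:
f = 2Ω sin φ = 2 × 7.29×10⁻⁵ × sin 72° = 1.39×10⁻⁴ s⁻¹
Pressure gradient: |∂P/∂n| = 1000 Pa / 140000 m = 7.14×10⁻³ Pa/m
Geostrophic speed: V_g = |∂P/∂n|/(fρ) = 7.14×10⁻³/(1.39×10⁻⁴ × 1.01) = 51.0 m/s
Around a low, centrifugal force acts outward with Coriolis, so pressure-gradient force balances both:
(1/ρ)|∂P/∂n| = fV + V²/R  →  V² + fR·V − fR·V_g = 0
With fR = 1.39×10⁻⁴ × 1271×10³ m = 176 m/s:
V = [−fR + √((fR)² + 4 fR V_g)]/2 = [−176 + √(176² + 4×176×51)]/2 = 41.3 m/s
Subgeostrophic (V < V_g = 51 m/s), as expected around a low.
Converting: 41.3 m/s × 1.944 = 80.3 knots

80.3 knots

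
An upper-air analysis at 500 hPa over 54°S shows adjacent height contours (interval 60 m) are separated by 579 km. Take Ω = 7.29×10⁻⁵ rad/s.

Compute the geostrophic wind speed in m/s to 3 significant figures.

8.62 m/s

Coriolis parameter at 54°S:
f = 2Ω sin φ = 2 × 7.29×10⁻⁵ × sin 54° = 1.18×10⁻⁴ s⁻¹
Height gradient: |∂Z/∂n| = 60 m / 579000 m = 1.04×10⁻⁴
On a pressure surface, geostrophic balance gives V_g = (g/f)|∂Z/∂n|:
V_g = 9.81 × 1.04×10⁻⁴ / 1.18×10⁻⁴ = 8.62 m/s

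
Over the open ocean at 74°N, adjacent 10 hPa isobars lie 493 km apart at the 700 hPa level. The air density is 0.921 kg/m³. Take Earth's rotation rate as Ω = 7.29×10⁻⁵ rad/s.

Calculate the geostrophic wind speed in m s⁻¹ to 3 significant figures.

15.7 m s⁻¹

Coriolis parameter at 74°N:
f = 2Ω sin φ = 2 × 7.29×10⁻⁵ × sin 74° = 1.40×10⁻⁴ s⁻¹
Pressure gradient: |∂P/∂n| = 1000 Pa / 493000 m = 2.03×10⁻³ Pa/m
Geostrophic balance (pressure-gradient force = Coriolis force):
V_g = (1/(fρ)) |∂P/∂n| = 2.03×10⁻³ / (1.40×10⁻⁴ × 0.921) = 15.7 m/s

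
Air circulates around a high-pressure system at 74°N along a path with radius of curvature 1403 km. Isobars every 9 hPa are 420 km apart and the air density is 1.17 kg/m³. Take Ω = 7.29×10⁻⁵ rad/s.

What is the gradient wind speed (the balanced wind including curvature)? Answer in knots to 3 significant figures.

27.4 knots

Coriolis parameter at 74°N:
f = 2Ω sin φ = 2 × 7.29×10⁻⁵ × sin 74° = 1.40×10⁻⁴ s⁻¹
Pressure gradient: |∂P/∂n| = 900 Pa / 420000 m = 2.14×10⁻³ Pa/m
Geostrophic speed: V_g = |∂P/∂n|/(fρ) = 2.14×10⁻³/(1.40×10⁻⁴ × 1.17) = 13.1 m/s
Around a high, pressure-gradient force acts outward with centrifugal, so Coriolis balances both:
fV = (1/ρ)|∂P/∂n| + V²/R  →  V² − fR·V + fR·V_g = 0
With fR = 1.40×10⁻⁴ × 1403×10³ m = 197 m/s:
V = [fR − √((fR)² − 4 fR V_g)]/2 = [197 − √(197² − 4×197×13.1)]/2 = 14.1 m/s
Supergeostrophic (V > V_g = 13.1 m/s), as expected around a high.
Converting: 14.1 m/s × 1.944 = 27.4 knots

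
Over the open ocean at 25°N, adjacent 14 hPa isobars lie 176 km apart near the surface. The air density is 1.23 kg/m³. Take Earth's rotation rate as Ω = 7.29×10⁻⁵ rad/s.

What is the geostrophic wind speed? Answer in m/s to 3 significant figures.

105 m/s

Coriolis parameter at 25°N:
f = 2Ω sin φ = 2 × 7.29×10⁻⁵ × sin 25° = 6.16×10⁻⁵ s⁻¹
Pressure gradient: |∂P/∂n| = 1400 Pa / 176000 m = 7.95×10⁻³ Pa/m
Geostrophic balance (pressure-gradient force = Coriolis force):
V_g = (1/(fρ)) |∂P/∂n| = 7.95×10⁻³ / (6.16×10⁻⁵ × 1.23) = 105 m/s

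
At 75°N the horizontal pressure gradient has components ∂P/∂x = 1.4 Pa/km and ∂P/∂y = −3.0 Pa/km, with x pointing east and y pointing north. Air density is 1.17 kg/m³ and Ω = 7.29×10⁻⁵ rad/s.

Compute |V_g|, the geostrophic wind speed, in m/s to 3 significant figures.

20.1 m/s

Coriolis parameter at 75°N:
f = 2Ω sin φ = 2 × 7.29×10⁻⁵ × sin 75° = 1.41×10⁻⁴ s⁻¹
Component geostrophic relations (x east, y north):
u_g = −(1/(fρ)) ∂P/∂y,  v_g = (1/(fρ)) ∂P/∂x
u_g = −(−3.0×10⁻³)/(1.41×10⁻⁴ × 1.17) = 18.2 m/s;  v_g = (1.4×10⁻³)/(1.41×10⁻⁴ × 1.17) = 8.50 m/s
|V_g| = √(u_g² + v_g²) = 20.1 m/s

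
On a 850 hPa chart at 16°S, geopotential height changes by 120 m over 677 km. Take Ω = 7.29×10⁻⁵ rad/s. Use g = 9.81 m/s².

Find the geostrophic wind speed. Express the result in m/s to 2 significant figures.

43 m/s

Coriolis parameter at 16°S:
f = 2Ω sin φ = 2 × 7.29×10⁻⁵ × sin 16° = 4.02×10⁻⁵ s⁻¹
Height gradient: |∂Z/∂n| = 120 m / 677000 m = 1.77×10⁻⁴
On a pressure surface, geostrophic balance gives V_g = (g/f)|∂Z/∂n|:
V_g = 9.81 × 1.77×10⁻⁴ / 4.02×10⁻⁵ = 43.3 m/s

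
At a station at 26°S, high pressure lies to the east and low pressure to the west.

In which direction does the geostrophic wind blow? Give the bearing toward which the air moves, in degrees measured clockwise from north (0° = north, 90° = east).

The pressure-gradient force points toward the west (bearing 270°).
Geostrophic balance: in the Southern Hemisphere the Coriolis force deflects motion to the left, so the geostrophic wind blows 90° to the left of the pressure-gradient force (low pressure on the right).
Rotating 270° by 90° counterclockwise gives 180° — the wind blows toward the south.

180°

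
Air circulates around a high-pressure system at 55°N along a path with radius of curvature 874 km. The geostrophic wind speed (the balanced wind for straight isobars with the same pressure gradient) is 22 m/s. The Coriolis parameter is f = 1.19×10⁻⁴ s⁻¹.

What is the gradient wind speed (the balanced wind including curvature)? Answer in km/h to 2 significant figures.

110 km/h

Around a high, pressure-gradient force acts outward with centrifugal, so Coriolis balances both:
fV = (1/ρ)|∂P/∂n| + V²/R  →  V² − fR·V + fR·V_g = 0
With fR = 1.19×10⁻⁴ × 874×10³ m = 104 m/s:
V = [fR − √((fR)² − 4 fR V_g)]/2 = [104 − √(104² − 4×104×22)]/2 = 31.6 m/s
Supergeostrophic (V > V_g = 22 m/s), as expected around a high.
Converting: 31.6 m/s × 3.6 = 110 km/h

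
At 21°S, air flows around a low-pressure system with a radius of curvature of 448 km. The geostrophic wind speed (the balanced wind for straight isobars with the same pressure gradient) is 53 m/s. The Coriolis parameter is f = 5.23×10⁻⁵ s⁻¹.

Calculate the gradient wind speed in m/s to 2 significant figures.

Around a low, centrifugal force acts outward with Coriolis, so pressure-gradient force balances both:
(1/ρ)|∂P/∂n| = fV + V²/R  →  V² + fR·V − fR·V_g = 0
With fR = 5.23×10⁻⁵ × 448×10³ m = 23.4 m/s:
V = [−fR + √((fR)² + 4 fR V_g)]/2 = [−23.4 + √(23.4² + 4×23.4×53)]/2 = 25.4 m/s
Subgeostrophic (V < V_g = 53 m/s), as expected around a low.

25 m/s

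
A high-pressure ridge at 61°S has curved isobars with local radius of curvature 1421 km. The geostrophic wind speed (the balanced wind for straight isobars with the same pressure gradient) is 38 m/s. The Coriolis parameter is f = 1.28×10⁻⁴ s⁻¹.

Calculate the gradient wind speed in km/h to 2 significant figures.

190 km/h

Around a high, pressure-gradient force acts outward with centrifugal, so Coriolis balances both:
fV = (1/ρ)|∂P/∂n| + V²/R  →  V² − fR·V + fR·V_g = 0
With fR = 1.28×10⁻⁴ × 1421×10³ m = 182 m/s:
V = [fR − √((fR)² − 4 fR V_g)]/2 = [182 − √(182² − 4×182×38)]/2 = 54.1 m/s
Supergeostrophic (V > V_g = 38 m/s), as expected around a high.
Converting: 54.1 m/s × 3.6 = 190 km/h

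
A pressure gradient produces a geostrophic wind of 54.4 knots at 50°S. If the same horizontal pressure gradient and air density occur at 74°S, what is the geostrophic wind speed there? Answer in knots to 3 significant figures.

43.4 knots

With the same pressure gradient and density, V_g ∝ 1/f ∝ 1/sin φ.
V₂ = V₁ · sin φ₁ / sin φ₂ = 54.4 × sin 50° / sin 74°
V₂ = 54.4 × 0.7660/0.9613 = 43.4 knots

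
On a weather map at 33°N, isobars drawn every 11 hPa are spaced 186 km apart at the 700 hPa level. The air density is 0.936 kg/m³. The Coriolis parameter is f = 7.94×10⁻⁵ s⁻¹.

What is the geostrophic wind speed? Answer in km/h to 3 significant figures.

Pressure gradient: |∂P/∂n| = 1100 Pa / 186000 m = 5.91×10⁻³ Pa/m
Geostrophic balance (pressure-gradient force = Coriolis force):
V_g = (1/(fρ)) |∂P/∂n| = 5.91×10⁻³ / (7.94×10⁻⁵ × 0.936) = 79.6 m/s
Converting: 79.6 m/s × 3.6 = 286 km/h

286 km/h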